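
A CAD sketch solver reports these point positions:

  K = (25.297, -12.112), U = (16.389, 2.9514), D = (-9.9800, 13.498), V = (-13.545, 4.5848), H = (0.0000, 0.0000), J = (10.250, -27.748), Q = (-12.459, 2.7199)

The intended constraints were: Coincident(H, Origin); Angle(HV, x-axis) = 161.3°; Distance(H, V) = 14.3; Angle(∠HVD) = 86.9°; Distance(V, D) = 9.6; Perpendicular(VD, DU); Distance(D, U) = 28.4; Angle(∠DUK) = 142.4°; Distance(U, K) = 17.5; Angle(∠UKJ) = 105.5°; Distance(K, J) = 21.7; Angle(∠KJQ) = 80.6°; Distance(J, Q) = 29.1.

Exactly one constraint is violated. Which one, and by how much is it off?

Distance(J, Q) = 29.1 — off by 8.90.

H = (0.00, 0.00) ✓; HV at 161.3° ✓; |HV| = 14.30 ✓; ∠HVD = 86.90° ✓; |VD| = 9.600 ✓; ∠(VD, DU) = 90.00° ✓; |DU| = 28.40 ✓; ∠DUK = 142.4° ✓; |UK| = 17.50 ✓; ∠UKJ = 105.5° ✓; |KJ| = 21.70 ✓; ∠KJQ = 80.60° ✓; |JQ| = 38.00 ✗.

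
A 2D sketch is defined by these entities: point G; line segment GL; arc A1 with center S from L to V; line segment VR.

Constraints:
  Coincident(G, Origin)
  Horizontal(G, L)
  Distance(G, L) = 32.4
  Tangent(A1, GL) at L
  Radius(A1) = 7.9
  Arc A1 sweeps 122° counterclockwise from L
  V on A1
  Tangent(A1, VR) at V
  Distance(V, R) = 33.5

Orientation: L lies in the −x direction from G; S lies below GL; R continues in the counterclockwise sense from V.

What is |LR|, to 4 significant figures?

41.98

G is at the origin; GL is horizontal with |GL| = 32.4 and L on the −x side, so L = (-32.40, 0.000). Since A1 is tangent to GL there, SL ⟂ GL, so S = L + (0, -7.9) = (-32.40, -7.900). On A1, L sits at bearing 90° from S; a 122° counterclockwise sweep puts V at bearing 212°, so V = S + 7.9·(cos 212°, sin 212°) = (-39.10, -12.09). The tangent condition forces SV to be normal to VR, so VR runs along (−sin 212°, cos 212°); with |VR| = 33.5, R = (-21.35, -40.50). Then |LR| = |R − L| = 41.98.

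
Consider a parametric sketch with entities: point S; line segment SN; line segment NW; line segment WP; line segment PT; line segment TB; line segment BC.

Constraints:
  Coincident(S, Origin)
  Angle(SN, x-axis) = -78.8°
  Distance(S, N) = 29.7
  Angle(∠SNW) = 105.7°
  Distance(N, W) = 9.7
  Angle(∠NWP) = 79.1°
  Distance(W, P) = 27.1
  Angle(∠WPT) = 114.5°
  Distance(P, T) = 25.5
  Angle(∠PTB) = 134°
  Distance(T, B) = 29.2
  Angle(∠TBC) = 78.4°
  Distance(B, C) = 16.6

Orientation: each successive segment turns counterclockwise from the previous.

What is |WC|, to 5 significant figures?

43.324

∠PTB = 134.0° gives TB at -152.10° from the x-axis; with |TB| = 29.2, B = (-37.626, -8.7056). ∠TBC = 78.4° gives BC at -50.500° from the x-axis; with |BC| = 16.6, C = (-27.067, -21.515). Then |WC| = |C − W| = 43.324.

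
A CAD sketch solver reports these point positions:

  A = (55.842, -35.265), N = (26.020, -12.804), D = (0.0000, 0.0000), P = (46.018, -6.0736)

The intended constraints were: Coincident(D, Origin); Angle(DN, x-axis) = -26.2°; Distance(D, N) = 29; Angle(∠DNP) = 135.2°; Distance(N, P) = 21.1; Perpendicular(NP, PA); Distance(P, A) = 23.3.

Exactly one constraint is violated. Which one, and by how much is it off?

Distance(P, A) = 23.3 — off by 7.50.

D = (0.00, 0.00) ✓; DN at -26.20° ✓; |DN| = 29.00 ✓; ∠DNP = 135.2° ✓; |NP| = 21.10 ✓; ∠(NP, PA) = 90.00° ✓; |PA| = 30.80 ✗.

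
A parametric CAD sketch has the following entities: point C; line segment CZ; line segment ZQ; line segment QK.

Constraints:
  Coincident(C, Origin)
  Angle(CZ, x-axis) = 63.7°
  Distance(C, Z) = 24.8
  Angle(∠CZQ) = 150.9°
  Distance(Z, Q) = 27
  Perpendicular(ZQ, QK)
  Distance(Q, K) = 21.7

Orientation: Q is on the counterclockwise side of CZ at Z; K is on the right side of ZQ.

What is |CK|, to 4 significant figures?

59.23

C is at the origin; CZ runs at 63.7° with length 24.8, so Z = 24.8·(cos 63.7°, sin 63.7°) = (10.99, 22.23). ∠CZQ = 150.9°, so ZQ runs at 63.7° + (180° − 150.9°) = 92.80° from the x-axis; with |ZQ| = 27.0, Q = Z + 27.0·(cos 92.80°, sin 92.80°) = (9.669, 49.20). ZQ is perpendicular to QK; with |QK| = 21.7 on the right of ZQ, K = Q + 21.7·(0.9988, 0.04885) = (31.34, 50.26). Then |CK| = |K − C| = 59.23.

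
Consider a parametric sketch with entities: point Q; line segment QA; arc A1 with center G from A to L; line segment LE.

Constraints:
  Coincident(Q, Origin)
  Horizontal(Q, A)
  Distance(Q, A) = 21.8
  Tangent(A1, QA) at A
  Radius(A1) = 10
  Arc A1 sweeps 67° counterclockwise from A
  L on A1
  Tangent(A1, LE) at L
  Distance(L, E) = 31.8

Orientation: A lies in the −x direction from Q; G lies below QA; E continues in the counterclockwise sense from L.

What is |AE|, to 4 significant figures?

41.46

On A1, A sits at bearing 90° from G; a 67° counterclockwise sweep puts L at bearing 157°, so L = G + 10.0·(cos 157°, sin 157°) = (-31.01, -6.093). The tangent condition forces GL to be normal to LE, so LE runs along (−sin 157°, cos 157°); with |LE| = 31.8, E = (-43.43, -35.36). Then |AE| = |E − A| = 41.46.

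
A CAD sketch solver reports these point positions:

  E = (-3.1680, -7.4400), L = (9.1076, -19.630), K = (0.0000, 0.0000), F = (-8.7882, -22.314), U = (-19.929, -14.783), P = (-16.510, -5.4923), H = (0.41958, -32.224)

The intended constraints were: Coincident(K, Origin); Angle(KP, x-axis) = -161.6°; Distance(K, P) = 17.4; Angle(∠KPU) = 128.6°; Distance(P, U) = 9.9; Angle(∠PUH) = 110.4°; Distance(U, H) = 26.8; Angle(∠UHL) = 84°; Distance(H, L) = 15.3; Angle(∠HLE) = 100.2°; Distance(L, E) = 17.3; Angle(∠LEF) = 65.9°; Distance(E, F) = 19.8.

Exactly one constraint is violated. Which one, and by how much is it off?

Distance(E, F) = 19.8 — off by 3.90.

K = (0.00, 0.00) ✓; KP at -161.6° ✓; |KP| = 17.40 ✓; ∠KPU = 128.6° ✓; |PU| = 9.900 ✓; ∠PUH = 110.4° ✓; |UH| = 26.80 ✓; ∠UHL = 84.00° ✓; |HL| = 15.30 ✓; ∠HLE = 100.2° ✓; |LE| = 17.30 ✓; ∠LEF = 65.90° ✓; |EF| = 15.90 ✗.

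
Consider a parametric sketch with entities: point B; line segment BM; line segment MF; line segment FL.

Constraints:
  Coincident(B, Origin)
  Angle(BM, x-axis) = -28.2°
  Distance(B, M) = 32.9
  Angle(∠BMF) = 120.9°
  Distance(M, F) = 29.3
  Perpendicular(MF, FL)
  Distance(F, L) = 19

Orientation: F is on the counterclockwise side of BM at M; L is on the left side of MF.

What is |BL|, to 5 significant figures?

47.109

∠BMF = 120.9°, so MF runs at -28.2° + (180° − 120.9°) = 30.900° from the x-axis; with |MF| = 29.3, F = M + 29.3·(cos 30.900°, sin 30.900°) = (54.136, -0.50016). The perpendicularity gives FL at right angles to MF; with |FL| = 19.0 on the left of MF, L = F + 19.0·(-0.51354, 0.85806) = (44.379, 15.803). Then |BL| = |L − B| = 47.109.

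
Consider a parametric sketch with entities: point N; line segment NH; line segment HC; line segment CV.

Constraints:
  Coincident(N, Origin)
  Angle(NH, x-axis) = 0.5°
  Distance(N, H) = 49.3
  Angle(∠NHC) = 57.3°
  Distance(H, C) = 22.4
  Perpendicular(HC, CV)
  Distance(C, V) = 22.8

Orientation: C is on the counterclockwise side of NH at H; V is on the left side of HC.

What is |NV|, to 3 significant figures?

19.2

∠NHC = 57.3°, so HC runs at 0.5° + (180° − 57.3°) = 123° from the x-axis; with |HC| = 22.4, C = H + 22.4·(cos 123°, sin 123°) = (37.0, 19.2). HC ⟂ CV; with |CV| = 22.8 on the left of HC, V = C + 22.8·(-0.837, -0.548) = (18.0, 6.69). Then |NV| = |V − N| = 19.2.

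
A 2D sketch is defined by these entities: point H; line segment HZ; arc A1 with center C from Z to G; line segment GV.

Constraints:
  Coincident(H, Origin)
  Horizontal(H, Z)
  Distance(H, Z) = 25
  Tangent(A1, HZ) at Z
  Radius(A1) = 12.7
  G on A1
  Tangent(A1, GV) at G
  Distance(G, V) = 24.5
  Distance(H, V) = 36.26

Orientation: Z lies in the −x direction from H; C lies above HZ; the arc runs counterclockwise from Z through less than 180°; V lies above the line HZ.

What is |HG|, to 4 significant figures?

16.53

Checks: |CG| = 12.70 ✓; ∠(CG, GV) = 90.00° ✓; |GV| = 24.50 ✓; |HV| = 36.26 ✓.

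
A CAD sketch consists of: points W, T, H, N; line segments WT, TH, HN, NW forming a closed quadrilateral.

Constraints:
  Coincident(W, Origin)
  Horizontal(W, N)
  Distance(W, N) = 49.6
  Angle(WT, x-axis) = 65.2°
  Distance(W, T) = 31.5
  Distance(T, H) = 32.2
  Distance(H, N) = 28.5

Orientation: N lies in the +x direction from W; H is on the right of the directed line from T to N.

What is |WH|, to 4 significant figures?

21.38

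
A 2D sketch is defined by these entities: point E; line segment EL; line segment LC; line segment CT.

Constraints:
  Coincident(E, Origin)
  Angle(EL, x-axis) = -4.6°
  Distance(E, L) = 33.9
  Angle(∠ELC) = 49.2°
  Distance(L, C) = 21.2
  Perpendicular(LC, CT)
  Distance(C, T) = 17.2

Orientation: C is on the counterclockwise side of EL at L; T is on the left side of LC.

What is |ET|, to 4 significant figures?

8.515

E is at the origin; EL runs at -4.6° with length 33.9, so L = 33.9·(cos -4.6°, sin -4.6°) = (33.79, -2.719). ∠ELC = 49.2°, so LC runs at -4.6° + (180° − 49.2°) = 126.2° from the x-axis; with |LC| = 21.2, C = L + 21.2·(cos 126.2°, sin 126.2°) = (21.27, 14.39). LC ⟂ CT; with |CT| = 17.2 on the left of LC, T = C + 17.2·(-0.8070, -0.5906) = (7.390, 4.230). Then |ET| = |T − E| = 8.515.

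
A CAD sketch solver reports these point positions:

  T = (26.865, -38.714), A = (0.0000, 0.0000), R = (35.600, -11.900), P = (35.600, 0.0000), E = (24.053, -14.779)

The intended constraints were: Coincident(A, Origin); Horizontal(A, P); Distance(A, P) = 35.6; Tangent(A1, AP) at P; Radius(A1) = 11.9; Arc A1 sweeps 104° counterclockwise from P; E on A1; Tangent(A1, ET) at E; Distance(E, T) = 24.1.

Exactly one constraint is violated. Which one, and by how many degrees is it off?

Tangent(A1, ET) at E — off by 7.30°.

A = (0.00, 0.00) ✓; A.y = 0.00, P.y = 0.00 ✓; |AP| = 35.60 ✓; ∠(RP, PA) = 90.00° ✓; |RP| = 11.90 ✓; bearing(R→E) − bearing(R→P) = 104.0° ✓; |RE| = 11.90 ✓; ∠(RE, ET) = 97.30° ✗; |ET| = 24.10 ✓.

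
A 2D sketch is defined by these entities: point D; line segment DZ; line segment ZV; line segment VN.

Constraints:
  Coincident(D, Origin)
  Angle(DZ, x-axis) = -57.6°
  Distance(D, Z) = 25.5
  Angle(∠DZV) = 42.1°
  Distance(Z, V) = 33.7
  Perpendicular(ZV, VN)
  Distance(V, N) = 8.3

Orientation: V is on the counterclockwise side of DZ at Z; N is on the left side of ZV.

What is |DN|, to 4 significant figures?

17.20

D is at the origin; DZ runs at -57.6° with length 25.5, so Z = 25.5·(cos -57.6°, sin -57.6°) = (13.66, -21.53). ∠DZV = 42.1°, so ZV runs at -57.6° + (180° − 42.1°) = 80.30° from the x-axis; with |ZV| = 33.7, V = Z + 33.7·(cos 80.30°, sin 80.30°) = (19.34, 11.69). ZV ⟂ VN; with |VN| = 8.3 on the left of ZV, N = V + 8.3·(-0.9857, 0.1685) = (11.16, 13.09). Then |DN| = |N − D| = 17.20.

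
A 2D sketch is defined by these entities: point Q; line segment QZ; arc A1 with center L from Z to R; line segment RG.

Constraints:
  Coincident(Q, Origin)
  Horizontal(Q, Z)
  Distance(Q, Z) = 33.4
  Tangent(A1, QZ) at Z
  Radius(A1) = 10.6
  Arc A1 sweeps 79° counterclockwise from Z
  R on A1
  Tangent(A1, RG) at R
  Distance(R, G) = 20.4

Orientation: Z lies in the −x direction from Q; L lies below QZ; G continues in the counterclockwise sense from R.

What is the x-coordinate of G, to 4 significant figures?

-47.70

Q is at the origin; QZ is horizontal with |QZ| = 33.4 and Z on the −x side, so Z = (-33.40, 0.000). A1 meets QZ tangentially, so LZ is at right angles to QZ, so L = Z + (0, -10.6) = (-33.40, -10.60). On A1, Z sits at bearing 90° from L; a 79° counterclockwise sweep puts R at bearing 169°, so R = L + 10.6·(cos 169°, sin 169°) = (-43.81, -8.577). Since A1 is tangent to RG there, LR ⟂ RG, so RG runs along (−sin 169°, cos 169°); with |RG| = 20.4, G = (-47.70, -28.60). So G.x = -47.70.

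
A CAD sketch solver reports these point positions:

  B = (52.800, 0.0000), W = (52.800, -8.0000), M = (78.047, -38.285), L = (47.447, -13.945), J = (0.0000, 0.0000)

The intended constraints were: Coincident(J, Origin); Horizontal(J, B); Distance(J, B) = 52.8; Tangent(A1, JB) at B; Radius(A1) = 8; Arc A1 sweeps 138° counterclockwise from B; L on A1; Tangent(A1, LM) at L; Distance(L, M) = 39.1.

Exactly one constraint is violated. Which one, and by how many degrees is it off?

Tangent(A1, LM) at L — off by 3.50°.

J = (0.00, 0.00) ✓; J.y = 0.00, B.y = 0.00 ✓; |JB| = 52.80 ✓; ∠(WB, BJ) = 90.00° ✓; |WB| = 8.000 ✓; bearing(W→L) − bearing(W→B) = 138.0° ✓; |WL| = 8.000 ✓; ∠(WL, LM) = 86.50° ✗; |LM| = 39.10 ✓.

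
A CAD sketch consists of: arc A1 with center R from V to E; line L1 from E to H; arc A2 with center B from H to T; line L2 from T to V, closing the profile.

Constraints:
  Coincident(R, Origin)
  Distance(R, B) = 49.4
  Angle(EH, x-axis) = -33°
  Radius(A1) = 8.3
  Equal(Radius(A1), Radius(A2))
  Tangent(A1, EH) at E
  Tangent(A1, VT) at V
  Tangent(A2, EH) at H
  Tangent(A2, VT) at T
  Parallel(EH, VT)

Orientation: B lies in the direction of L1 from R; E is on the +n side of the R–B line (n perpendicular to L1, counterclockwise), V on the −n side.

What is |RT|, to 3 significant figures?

50.1

The slot axis is L1's direction at -33.0°, so u = (cos -33.0°, sin -33.0°) = (0.839, -0.545) and n = (−sin -33.0°, cos -33.0°) = (0.545, 0.839). R is at the origin and B lies 49.4 along u from R, so B = 49.4·u = (41.4, -26.9). Tangency of A1 to both parallel lines with radius 8.3 puts E and V at R ± 8.3·n: E = (4.52, 6.96), V = (-4.52, -6.96). Equal radii place H and T the same way about B: H = B + 8.3·n = (46.0, -19.9), T = B − 8.3·n = (36.9, -33.9). Then |RT| = |T − R| = 50.1.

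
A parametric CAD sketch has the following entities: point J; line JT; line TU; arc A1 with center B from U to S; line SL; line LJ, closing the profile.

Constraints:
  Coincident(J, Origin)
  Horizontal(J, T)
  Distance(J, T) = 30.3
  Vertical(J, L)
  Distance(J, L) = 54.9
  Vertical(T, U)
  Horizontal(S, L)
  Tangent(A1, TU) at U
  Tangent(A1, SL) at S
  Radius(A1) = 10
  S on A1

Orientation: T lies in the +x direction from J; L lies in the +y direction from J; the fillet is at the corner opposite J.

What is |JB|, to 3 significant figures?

49.3

J is at the origin; J and T share the same y with |JT| = 30.3 and T on the +x side, so T = (30.3, 0.00). JL is vertical with |JL| = 54.9 and L on the +y side, so L = (0.00, 54.9). The virtual corner opposite J is at (30.3, 54.9). Since A1 is tangent to TU there, BU ⟂ TU and A1 meets SL tangentially, so BS is at right angles to SL, with radius 10.0, so the center B sits 10.0 in from both sides at B = (20.3, 44.9). Then |JB| = |B − J| = 49.3.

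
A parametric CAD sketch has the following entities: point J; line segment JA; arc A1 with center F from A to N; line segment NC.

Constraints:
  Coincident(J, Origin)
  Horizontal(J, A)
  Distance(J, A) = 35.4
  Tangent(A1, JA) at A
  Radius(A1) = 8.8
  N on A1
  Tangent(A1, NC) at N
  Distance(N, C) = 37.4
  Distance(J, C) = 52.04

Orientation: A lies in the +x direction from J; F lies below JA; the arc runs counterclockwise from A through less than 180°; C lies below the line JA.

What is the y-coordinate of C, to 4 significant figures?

-45.74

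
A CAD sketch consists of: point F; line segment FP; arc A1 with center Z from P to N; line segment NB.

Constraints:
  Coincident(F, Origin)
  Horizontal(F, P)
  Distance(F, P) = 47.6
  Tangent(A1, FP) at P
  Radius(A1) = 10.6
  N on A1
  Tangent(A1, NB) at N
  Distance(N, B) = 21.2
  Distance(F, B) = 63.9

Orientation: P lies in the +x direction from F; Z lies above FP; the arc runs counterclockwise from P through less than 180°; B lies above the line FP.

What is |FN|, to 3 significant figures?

59.4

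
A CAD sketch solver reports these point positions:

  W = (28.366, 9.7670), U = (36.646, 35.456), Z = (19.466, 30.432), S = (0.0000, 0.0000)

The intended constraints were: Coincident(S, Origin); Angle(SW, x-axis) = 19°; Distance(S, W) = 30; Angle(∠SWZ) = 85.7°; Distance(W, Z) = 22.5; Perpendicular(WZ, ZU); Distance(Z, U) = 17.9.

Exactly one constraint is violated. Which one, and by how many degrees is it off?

Perpendicular(WZ, ZU) — off by 7.00°.

S = (0.00, 0.00) ✓; SW at 19.00° ✓; |SW| = 30.00 ✓; ∠SWZ = 85.70° ✓; |WZ| = 22.50 ✓; ∠(WZ, ZU) = 97.00° ✗; |ZU| = 17.90 ✓.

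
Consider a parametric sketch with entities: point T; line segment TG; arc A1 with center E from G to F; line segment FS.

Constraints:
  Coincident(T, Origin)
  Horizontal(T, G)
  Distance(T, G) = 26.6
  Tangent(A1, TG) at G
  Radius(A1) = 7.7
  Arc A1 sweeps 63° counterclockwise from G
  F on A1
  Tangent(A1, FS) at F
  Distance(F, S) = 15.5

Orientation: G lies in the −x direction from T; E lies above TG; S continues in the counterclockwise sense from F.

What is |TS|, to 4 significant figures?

22.04

T is at the origin; T and G share the same y with |TG| = 26.6 and G on the −x side, so G = (-26.60, 0.000). Tangency of A1 to TG means the radius EG is perpendicular to TG, so E = G + (0, 7.7) = (-26.60, 7.700). On A1, G sits at bearing -90° from E; a 63° counterclockwise sweep puts F at bearing -27°, so F = E + 7.7·(cos -27°, sin -27°) = (-19.74, 4.204). The tangent condition forces EF to be normal to FS, so FS runs along (−sin -27°, cos -27°); with |FS| = 15.5, S = (-12.70, 18.01). Then |TS| = |S − T| = 22.04.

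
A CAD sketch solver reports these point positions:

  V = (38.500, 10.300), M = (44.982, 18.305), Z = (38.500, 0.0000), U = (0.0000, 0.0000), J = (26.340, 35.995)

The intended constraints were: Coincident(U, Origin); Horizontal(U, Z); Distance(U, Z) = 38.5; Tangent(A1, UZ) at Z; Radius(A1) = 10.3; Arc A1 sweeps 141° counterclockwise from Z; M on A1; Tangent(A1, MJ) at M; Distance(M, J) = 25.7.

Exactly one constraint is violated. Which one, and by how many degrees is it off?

Tangent(A1, MJ) at M — off by 4.50°.

U = (0.00, 0.00) ✓; U.y = 0.00, Z.y = 0.00 ✓; |UZ| = 38.50 ✓; ∠(VZ, ZU) = 90.00° ✓; |VZ| = 10.30 ✓; bearing(V→M) − bearing(V→Z) = 141.0° ✓; |VM| = 10.30 ✓; ∠(VM, MJ) = 94.50° ✗; |MJ| = 25.70 ✓.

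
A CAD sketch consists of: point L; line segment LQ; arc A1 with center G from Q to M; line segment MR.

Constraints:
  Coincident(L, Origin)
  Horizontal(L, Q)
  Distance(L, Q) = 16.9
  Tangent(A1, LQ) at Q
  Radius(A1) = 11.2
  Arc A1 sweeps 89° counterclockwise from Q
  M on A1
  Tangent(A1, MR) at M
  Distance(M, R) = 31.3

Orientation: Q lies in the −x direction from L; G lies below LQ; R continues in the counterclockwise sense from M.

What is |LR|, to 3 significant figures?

51.1

On A1, Q sits at bearing 90° from G; an 89° counterclockwise sweep puts M at bearing 179°, so M = G + 11.2·(cos 179°, sin 179°) = (-28.1, -11.0). Since A1 is tangent to MR there, GM ⟂ MR, so MR runs along (−sin 179°, cos 179°); with |MR| = 31.3, R = (-28.6, -42.3). Then |LR| = |R − L| = 51.1.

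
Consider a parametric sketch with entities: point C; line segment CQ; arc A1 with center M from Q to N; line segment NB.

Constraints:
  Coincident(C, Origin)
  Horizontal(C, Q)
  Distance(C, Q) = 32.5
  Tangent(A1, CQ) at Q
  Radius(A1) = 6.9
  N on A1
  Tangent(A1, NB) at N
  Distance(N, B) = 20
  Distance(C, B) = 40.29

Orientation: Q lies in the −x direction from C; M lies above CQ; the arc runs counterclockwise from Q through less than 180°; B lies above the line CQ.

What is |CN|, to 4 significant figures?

26.95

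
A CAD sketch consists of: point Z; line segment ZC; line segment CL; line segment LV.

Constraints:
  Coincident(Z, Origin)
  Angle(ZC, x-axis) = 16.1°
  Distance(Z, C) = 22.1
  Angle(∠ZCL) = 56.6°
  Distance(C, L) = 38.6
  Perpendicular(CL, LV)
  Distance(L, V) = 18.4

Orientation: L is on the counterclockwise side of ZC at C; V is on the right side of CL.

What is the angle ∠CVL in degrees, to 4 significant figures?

64.51°

Z is at the origin; ZC runs at 16.1° with length 22.1, so C = 22.1·(cos 16.1°, sin 16.1°) = (21.23, 6.129). ∠ZCL = 56.6°, so CL runs at 16.1° + (180° − 56.6°) = 139.5° from the x-axis; with |CL| = 38.6, L = C + 38.6·(cos 139.5°, sin 139.5°) = (-8.118, 31.20). The perpendicularity gives LV at right angles to CL; with |LV| = 18.4 on the right of CL, V = L + 18.4·(0.6494, 0.7604) = (3.831, 45.19). Then cos ∠CVL = VC·VL / (|VC||VL|), giving 64.51°.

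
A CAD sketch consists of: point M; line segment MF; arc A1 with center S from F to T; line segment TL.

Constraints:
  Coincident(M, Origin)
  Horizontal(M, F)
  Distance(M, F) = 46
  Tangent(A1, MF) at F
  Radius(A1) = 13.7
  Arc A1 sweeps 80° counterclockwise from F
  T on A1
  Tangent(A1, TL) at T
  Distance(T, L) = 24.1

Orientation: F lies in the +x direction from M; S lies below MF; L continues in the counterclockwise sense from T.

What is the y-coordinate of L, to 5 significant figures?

-35.055

M is at the origin; MF is horizontal with |MF| = 46.0 and F on the +x side, so F = (46.000, 0.0000). A1 meets MF tangentially, so SF is at right angles to MF, so S = F + (0, -13.7) = (46.000, -13.700). On A1, F sits at bearing 90° from S; an 80° counterclockwise sweep puts T at bearing 170°, so T = S + 13.7·(cos 170°, sin 170°) = (32.508, -11.321). A1 meets TL tangentially, so ST is at right angles to TL, so TL runs along (−sin 170°, cos 170°); with |TL| = 24.1, L = (28.323, -35.055). So L.y = -35.055.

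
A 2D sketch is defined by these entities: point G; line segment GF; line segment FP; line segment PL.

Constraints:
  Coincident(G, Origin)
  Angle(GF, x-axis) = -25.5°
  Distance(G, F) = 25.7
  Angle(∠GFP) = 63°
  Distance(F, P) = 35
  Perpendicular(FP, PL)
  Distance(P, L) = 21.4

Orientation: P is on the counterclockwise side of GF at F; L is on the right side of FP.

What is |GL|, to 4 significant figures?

50.07

∠GFP = 63.0°, so FP runs at -25.5° + (180° − 63.0°) = 91.50° from the x-axis; with |FP| = 35.0, P = F + 35.0·(cos 91.50°, sin 91.50°) = (22.28, 23.92). FP ⟂ PL; with |PL| = 21.4 on the right of FP, L = P + 21.4·(0.9997, 0.02618) = (43.67, 24.48). Then |GL| = |L − G| = 50.07.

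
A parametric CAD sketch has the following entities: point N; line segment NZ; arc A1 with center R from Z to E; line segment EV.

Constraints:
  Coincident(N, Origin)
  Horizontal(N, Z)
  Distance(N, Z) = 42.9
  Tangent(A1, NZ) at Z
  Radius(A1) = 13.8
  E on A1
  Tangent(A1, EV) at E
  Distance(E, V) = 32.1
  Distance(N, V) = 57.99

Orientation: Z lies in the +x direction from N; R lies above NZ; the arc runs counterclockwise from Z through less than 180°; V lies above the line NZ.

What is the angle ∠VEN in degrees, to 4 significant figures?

73.69°

Checks: |RE| = 13.80 ✓; ∠(RE, EV) = 90.00° ✓; |EV| = 32.10 ✓; |NV| = 57.99 ✓.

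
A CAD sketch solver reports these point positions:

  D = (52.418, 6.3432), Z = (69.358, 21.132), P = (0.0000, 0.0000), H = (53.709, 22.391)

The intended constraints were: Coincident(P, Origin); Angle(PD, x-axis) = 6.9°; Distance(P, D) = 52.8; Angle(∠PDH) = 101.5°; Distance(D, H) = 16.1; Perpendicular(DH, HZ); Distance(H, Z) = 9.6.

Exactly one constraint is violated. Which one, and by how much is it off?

Distance(H, Z) = 9.6 — off by 6.10.

P = (0.00, 0.00) ✓; PD at 6.900° ✓; |PD| = 52.80 ✓; ∠PDH = 101.5° ✓; |DH| = 16.10 ✓; ∠(DH, HZ) = 90.00° ✓; |HZ| = 15.70 ✗.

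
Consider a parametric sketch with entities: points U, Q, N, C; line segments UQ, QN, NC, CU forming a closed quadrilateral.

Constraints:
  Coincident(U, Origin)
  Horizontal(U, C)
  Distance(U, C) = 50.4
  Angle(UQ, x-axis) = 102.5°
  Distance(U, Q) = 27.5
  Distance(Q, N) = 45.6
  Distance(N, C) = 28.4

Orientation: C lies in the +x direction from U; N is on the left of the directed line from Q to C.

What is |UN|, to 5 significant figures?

47.566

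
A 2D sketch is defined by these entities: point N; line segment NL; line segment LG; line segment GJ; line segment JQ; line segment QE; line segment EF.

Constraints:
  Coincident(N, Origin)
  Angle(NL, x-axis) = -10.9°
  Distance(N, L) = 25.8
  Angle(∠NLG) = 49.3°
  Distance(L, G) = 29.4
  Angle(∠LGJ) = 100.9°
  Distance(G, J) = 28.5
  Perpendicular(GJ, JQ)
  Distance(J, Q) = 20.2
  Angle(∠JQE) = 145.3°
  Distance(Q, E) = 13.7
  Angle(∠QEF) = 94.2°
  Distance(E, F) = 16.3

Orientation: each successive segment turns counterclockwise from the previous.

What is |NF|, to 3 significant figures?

12.4

N is at the origin; NL runs at -10.9° with length 25.8, so L = (25.3, -4.88). ∠NLG = 49.3° gives LG at 120° from the x-axis; with |LG| = 29.4, G = (10.7, 20.6). ∠LGJ = 100.9° gives GJ at -161° from the x-axis; with |GJ| = 28.5, J = (-16.2, 11.4). GJ is perpendicular to JQ, so JQ runs at -71.1°; with |JQ| = 20.2, Q = (-9.70, -7.71). ∠JQE = 145.3° gives QE at -36.4° from the x-axis; with |QE| = 13.7, E = (1.33, -15.8). ∠QEF = 94.2° gives EF at 49.4° from the x-axis; with |EF| = 16.3, F = (11.9, -3.46). Then |NF| = |F − N| = 12.4.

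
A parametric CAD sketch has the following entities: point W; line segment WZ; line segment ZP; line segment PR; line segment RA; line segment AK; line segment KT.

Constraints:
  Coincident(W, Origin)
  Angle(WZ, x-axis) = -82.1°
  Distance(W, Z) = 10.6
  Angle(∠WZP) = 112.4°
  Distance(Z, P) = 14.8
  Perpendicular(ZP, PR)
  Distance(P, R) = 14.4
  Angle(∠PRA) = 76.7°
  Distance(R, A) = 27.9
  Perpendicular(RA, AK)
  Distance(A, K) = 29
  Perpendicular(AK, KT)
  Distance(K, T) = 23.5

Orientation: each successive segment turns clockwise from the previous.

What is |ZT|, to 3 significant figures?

22.7

W is at the origin; WZ runs at -82.1° with length 10.6, so Z = (1.46, -10.5). ∠WZP = 112.4° gives ZP at -150° from the x-axis; with |ZP| = 14.8, P = (-11.3, -18.0). ZP ⟂ PR, so PR runs at 120°; with |PR| = 14.4, R = (-18.6, -5.53). ∠PRA = 76.7° gives RA at 17.0° from the x-axis; with |RA| = 27.9, A = (8.09, 2.62). RA is perpendicular to AK, so AK runs at -73.0°; with |AK| = 29.0, K = (16.6, -25.1). The perpendicularity gives KT at right angles to AK, so KT runs at -163°; with |KT| = 23.5, T = (-5.90, -32.0). Then |ZT| = |T − Z| = 22.7.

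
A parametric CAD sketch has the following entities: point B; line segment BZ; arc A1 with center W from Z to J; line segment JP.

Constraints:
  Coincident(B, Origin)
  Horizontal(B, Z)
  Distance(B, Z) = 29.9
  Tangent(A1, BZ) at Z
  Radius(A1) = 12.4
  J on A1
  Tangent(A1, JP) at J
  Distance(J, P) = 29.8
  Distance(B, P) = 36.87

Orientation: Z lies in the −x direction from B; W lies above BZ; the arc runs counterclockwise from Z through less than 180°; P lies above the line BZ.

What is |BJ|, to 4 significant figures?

19.98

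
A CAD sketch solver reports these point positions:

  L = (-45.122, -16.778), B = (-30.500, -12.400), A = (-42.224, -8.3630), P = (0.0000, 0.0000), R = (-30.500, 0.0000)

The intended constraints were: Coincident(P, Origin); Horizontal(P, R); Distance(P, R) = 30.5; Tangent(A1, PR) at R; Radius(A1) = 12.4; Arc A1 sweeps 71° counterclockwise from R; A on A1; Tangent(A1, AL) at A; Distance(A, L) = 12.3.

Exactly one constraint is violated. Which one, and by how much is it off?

Distance(A, L) = 12.3 — off by 3.40.

P = (0.00, 0.00) ✓; P.y = 0.00, R.y = 0.00 ✓; |PR| = 30.50 ✓; ∠(BR, RP) = 90.00° ✓; |BR| = 12.40 ✓; bearing(B→A) − bearing(B→R) = 71.00° ✓; |BA| = 12.40 ✓; ∠(BA, AL) = 90.00° ✓; |AL| = 8.900 ✗.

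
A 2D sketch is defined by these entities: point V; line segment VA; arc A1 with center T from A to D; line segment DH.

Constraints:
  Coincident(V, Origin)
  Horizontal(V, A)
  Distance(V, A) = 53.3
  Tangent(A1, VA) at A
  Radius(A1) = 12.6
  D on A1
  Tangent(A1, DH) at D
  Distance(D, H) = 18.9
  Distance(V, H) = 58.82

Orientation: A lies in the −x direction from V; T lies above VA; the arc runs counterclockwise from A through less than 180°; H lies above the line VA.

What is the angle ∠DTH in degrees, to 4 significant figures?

56.31°

Checks: V.y = 0.00, A.y = 0.00 ✓; |VA| = 53.30 ✓; |TD| = 12.60 ✓; ∠(TD, DH) = 90.00° ✓; |DH| = 18.90 ✓; |VH| = 58.82 ✓.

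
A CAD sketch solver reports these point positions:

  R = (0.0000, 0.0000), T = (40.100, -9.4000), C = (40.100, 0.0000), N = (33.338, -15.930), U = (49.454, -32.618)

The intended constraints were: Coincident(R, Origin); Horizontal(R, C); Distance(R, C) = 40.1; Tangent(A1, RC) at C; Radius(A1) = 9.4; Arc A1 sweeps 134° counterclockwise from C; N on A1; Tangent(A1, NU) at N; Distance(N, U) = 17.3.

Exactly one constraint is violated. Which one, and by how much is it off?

Distance(N, U) = 17.3 — off by 5.90.

R = (0.00, 0.00) ✓; R.y = 0.00, C.y = 0.00 ✓; |RC| = 40.10 ✓; ∠(TC, CR) = 90.00° ✓; |TC| = 9.400 ✓; bearing(T→N) − bearing(T→C) = 134.0° ✓; |TN| = 9.400 ✓; ∠(TN, NU) = 90.00° ✓; |NU| = 23.20 ✗.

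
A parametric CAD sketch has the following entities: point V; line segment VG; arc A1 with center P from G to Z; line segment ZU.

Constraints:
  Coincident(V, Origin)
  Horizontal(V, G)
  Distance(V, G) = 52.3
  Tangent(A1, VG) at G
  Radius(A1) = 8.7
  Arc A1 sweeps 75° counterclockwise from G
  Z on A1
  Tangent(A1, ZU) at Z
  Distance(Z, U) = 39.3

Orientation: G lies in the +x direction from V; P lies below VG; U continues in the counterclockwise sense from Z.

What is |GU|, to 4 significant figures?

48.14

On A1, G sits at bearing 90° from P; a 75° counterclockwise sweep puts Z at bearing 165°, so Z = P + 8.7·(cos 165°, sin 165°) = (43.90, -6.448). Tangency of A1 to ZU means the radius PZ is perpendicular to ZU, so ZU runs along (−sin 165°, cos 165°); with |ZU| = 39.3, U = (33.72, -44.41). Then |GU| = |U − G| = 48.14.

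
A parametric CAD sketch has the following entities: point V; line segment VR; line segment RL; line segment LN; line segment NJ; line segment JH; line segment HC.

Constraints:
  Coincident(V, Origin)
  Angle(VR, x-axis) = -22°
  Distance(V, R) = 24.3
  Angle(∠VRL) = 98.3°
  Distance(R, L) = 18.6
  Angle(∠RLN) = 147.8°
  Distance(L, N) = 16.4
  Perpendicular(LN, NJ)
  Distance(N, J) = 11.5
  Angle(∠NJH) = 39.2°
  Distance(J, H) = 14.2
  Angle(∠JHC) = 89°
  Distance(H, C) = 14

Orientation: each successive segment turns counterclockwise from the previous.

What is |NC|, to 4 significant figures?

8.410

∠NJH = 39.2° gives JH at -37.30° from the x-axis; with |JH| = 14.2, H = (31.17, 14.36). ∠JHC = 89.0° gives HC at 53.70° from the x-axis; with |HC| = 14.0, C = (39.46, 25.64). Then |NC| = |C − N| = 8.410.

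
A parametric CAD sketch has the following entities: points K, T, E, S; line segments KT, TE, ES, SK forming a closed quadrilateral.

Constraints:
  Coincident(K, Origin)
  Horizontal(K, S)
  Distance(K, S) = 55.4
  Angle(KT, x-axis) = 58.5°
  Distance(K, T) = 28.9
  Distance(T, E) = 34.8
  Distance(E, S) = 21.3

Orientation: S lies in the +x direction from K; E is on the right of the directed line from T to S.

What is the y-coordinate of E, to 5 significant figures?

-4.2330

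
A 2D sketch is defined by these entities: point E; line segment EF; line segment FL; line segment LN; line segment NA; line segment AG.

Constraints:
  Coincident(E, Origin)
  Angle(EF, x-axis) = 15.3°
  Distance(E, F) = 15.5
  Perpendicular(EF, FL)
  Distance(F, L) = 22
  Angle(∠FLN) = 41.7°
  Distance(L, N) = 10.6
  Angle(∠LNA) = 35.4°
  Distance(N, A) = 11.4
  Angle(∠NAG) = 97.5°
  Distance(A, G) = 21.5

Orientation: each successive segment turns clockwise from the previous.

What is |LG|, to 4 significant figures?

16.16

∠LNA = 35.4° gives NA at 2.400° from the x-axis; with |NA| = 11.4, A = (23.26, -10.88). ∠NAG = 97.5° gives AG at -80.10° from the x-axis; with |AG| = 21.5, G = (26.95, -32.06). Then |LG| = |G − L| = 16.16.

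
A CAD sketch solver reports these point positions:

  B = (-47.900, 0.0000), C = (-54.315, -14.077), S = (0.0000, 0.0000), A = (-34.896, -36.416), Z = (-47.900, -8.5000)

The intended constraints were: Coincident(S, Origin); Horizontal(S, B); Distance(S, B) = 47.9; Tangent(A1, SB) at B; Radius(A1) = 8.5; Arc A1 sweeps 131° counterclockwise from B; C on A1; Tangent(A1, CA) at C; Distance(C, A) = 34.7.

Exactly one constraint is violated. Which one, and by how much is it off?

Distance(C, A) = 34.7 — off by 5.10.

S = (0.00, 0.00) ✓; S.y = 0.00, B.y = 0.00 ✓; |SB| = 47.90 ✓; ∠(ZB, BS) = 90.00° ✓; |ZB| = 8.500 ✓; bearing(Z→C) − bearing(Z→B) = 131.0° ✓; |ZC| = 8.500 ✓; ∠(ZC, CA) = 90.00° ✓; |CA| = 29.60 ✗.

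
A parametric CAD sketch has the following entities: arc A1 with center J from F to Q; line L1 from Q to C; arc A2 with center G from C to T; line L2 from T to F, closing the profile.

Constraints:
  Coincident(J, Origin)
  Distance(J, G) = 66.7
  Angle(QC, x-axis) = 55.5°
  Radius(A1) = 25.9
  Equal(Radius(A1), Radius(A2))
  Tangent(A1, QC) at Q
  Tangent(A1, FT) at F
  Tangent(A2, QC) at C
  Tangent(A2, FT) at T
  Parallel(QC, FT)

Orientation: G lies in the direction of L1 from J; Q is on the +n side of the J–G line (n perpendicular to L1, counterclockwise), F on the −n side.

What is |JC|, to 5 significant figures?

71.552

The slot axis is L1's direction at 55.5°, so u = (cos 55.5°, sin 55.5°) = (0.56641, 0.82413) and n = (−sin 55.5°, cos 55.5°) = (-0.82413, 0.56641). J is at the origin and G lies 66.7 along u from J, so G = 66.7·u = (37.779, 54.969). Tangency of A1 to both parallel lines with radius 25.9 puts Q and F at J ± 25.9·n: Q = (-21.345, 14.670), F = (21.345, -14.670). Equal radii place C and T the same way about G: C = G + 25.9·n = (16.434, 69.639), T = G − 25.9·n = (59.124, 40.299). Then |JC| = |C − J| = 71.552.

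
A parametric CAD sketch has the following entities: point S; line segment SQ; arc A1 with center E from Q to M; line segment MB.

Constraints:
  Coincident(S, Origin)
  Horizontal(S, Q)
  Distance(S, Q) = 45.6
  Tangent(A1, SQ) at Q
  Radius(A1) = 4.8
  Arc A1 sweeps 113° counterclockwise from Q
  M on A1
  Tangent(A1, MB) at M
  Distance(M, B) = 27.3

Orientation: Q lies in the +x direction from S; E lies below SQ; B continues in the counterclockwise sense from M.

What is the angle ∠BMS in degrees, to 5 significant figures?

122.21°

S is at the origin; SQ is horizontal with |SQ| = 45.6 and Q on the +x side, so Q = (45.600, 0.0000). A1 meets SQ tangentially, so EQ is at right angles to SQ, so E = Q + (0, -4.8) = (45.600, -4.8000). On A1, Q sits at bearing 90° from E; a 113° counterclockwise sweep puts M at bearing 203°, so M = E + 4.8·(cos 203°, sin 203°) = (41.182, -6.6755). Tangency of A1 to MB means the radius EM is perpendicular to MB, so MB runs along (−sin 203°, cos 203°); with |MB| = 27.3, B = (51.849, -31.805). Then cos ∠BMS = MB·MS / (|MB||MS|), giving 122.21°.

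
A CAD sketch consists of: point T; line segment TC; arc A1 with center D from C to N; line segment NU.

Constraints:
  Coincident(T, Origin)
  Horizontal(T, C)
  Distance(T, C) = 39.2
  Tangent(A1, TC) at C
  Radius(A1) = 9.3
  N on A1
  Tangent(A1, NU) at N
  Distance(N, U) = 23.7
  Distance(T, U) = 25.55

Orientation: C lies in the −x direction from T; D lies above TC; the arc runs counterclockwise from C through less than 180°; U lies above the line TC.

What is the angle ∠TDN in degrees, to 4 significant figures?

30.66°

T is at the origin; TC is horizontal with |TC| = 39.2 and C on the −x side, so C = (-39.20, 0.000). Tangency of A1 to TC means the radius DC is perpendicular to TC, so D = C + (0, 9.3) = (-39.20, 9.300). Since DN ⟂ NU (tangency), |DU| = √(9.3² + 23.7²) = 25.46 regardless of where N sits on A1. So U lies on both circle(T, 25.55) and circle(D, 25.46); the above-TC intersection is U = (-16.04, 19.88). N is the foot of the tangent from U: N = (-32.51, 2.838).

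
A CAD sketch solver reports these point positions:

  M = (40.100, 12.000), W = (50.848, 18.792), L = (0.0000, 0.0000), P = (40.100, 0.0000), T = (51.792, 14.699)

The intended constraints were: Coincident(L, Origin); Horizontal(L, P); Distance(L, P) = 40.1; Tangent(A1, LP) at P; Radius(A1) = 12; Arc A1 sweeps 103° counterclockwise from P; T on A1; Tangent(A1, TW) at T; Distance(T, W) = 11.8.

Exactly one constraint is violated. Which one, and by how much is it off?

Distance(T, W) = 11.8 — off by 7.60.

L = (0.00, 0.00) ✓; L.y = 0.00, P.y = 0.00 ✓; |LP| = 40.10 ✓; ∠(MP, PL) = 90.00° ✓; |MP| = 12.00 ✓; bearing(M→T) − bearing(M→P) = 103.0° ✓; |MT| = 12.00 ✓; ∠(MT, TW) = 90.01° ✓; |TW| = 4.200 ✗.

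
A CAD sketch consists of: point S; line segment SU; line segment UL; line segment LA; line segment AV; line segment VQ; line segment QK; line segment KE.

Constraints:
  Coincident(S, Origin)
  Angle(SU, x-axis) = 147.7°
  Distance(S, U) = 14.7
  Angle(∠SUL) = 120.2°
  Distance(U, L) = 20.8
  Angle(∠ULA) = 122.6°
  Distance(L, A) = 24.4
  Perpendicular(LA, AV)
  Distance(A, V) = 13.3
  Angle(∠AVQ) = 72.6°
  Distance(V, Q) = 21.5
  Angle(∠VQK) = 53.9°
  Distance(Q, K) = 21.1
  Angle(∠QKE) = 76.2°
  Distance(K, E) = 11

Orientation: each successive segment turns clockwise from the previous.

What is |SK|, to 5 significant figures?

44.247

S is at the origin; SU runs at 147.7° with length 14.7, so U = (-12.425, 7.8550). ∠SUL = 120.2° gives UL at 87.900° from the x-axis; with |UL| = 20.8, L = (-11.663, 28.641). ∠ULA = 122.6° gives LA at 30.500° from the x-axis; with |LA| = 24.4, A = (9.3606, 41.025). LA ⟂ AV, so AV runs at -59.500°; with |AV| = 13.3, V = (16.111, 29.565). ∠AVQ = 72.6° gives VQ at -166.90° from the x-axis; with |VQ| = 21.5, Q = (-4.8296, 24.692). ∠VQK = 53.9° gives QK at 67.000° from the x-axis; with |QK| = 21.1, K = (3.4148, 44.115). Then |SK| = |K − S| = 44.247.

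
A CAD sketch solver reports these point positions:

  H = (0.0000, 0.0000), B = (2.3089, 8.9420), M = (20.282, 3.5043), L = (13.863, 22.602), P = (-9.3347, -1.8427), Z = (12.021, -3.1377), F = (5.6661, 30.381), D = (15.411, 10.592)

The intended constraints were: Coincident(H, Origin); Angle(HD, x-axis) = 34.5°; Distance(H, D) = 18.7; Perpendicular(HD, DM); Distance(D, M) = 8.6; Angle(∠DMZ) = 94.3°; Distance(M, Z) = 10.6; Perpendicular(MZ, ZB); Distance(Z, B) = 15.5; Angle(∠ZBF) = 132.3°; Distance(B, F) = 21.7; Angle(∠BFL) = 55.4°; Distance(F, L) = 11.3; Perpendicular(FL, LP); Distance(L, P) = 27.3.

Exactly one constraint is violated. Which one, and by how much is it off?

Distance(L, P) = 27.3 — off by 6.40.

H = (0.00, 0.00) ✓; HD at 34.50° ✓; |HD| = 18.70 ✓; ∠(HD, DM) = 90.00° ✓; |DM| = 8.600 ✓; ∠DMZ = 94.30° ✓; |MZ| = 10.60 ✓; ∠(MZ, ZB) = 90.00° ✓; |ZB| = 15.50 ✓; ∠ZBF = 132.3° ✓; |BF| = 21.70 ✓; ∠BFL = 55.40° ✓; |FL| = 11.30 ✓; ∠(FL, LP) = 90.00° ✓; |LP| = 33.70 ✗.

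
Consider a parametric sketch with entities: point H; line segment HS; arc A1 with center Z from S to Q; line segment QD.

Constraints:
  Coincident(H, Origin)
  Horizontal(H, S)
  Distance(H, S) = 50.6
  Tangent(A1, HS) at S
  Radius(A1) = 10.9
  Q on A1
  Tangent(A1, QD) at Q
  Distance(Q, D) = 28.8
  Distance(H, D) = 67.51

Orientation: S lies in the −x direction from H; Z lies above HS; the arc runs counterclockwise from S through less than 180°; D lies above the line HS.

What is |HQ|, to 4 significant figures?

43.65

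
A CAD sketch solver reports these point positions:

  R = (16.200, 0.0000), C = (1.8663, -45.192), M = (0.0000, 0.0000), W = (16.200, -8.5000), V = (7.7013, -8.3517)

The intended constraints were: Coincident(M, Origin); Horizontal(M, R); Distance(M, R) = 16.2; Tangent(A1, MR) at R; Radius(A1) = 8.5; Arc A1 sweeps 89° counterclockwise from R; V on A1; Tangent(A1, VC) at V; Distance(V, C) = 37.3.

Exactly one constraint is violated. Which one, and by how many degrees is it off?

Tangent(A1, VC) at V — off by 8.00°.

M = (0.00, 0.00) ✓; M.y = 0.00, R.y = 0.00 ✓; |MR| = 16.20 ✓; ∠(WR, RM) = 90.00° ✓; |WR| = 8.500 ✓; bearing(W→V) − bearing(W→R) = 89.00° ✓; |WV| = 8.500 ✓; ∠(WV, VC) = 98.00° ✗; |VC| = 37.30 ✓.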